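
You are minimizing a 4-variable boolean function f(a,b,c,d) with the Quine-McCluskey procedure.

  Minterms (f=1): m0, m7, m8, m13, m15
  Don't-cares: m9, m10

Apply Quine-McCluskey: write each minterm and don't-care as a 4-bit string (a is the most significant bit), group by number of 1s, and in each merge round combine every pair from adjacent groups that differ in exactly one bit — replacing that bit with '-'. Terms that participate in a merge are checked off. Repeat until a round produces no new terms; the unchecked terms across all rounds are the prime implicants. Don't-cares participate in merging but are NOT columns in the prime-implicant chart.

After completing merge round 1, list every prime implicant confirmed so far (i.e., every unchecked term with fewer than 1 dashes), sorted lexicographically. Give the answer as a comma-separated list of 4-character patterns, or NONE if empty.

NONE

Round 0: 0000✓ 0111✓ 1000✓ 1001✓ 1010✓ 1101✓ 1111✓
Round 1: -000 -111 1-01 10-0 100- 11-1
PIs = {-000, -111, 1-01, 10-0, 100-, 11-1}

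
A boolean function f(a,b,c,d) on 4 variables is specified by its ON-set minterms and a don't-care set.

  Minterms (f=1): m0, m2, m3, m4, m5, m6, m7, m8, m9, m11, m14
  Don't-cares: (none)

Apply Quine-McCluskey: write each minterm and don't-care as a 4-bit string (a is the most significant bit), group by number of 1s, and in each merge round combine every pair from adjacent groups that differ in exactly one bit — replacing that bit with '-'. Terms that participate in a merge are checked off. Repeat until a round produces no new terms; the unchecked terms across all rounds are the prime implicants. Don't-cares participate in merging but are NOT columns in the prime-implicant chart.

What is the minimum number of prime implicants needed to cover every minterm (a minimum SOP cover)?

5

size-2^0 implicants → 0000(✓)  0010(✓)  0011(✓)  0100(✓)  0101(✓)  0110(✓)  0111(✓)  1000(✓)  1001(✓)  1011(✓)  1110(✓)
size-2^1 implicants → -000  -011  -110  0-00(✓)  0-10(✓)  0-11(✓)  00-0(✓)  001-(✓)  01-0(✓)  01-1(✓)  010-(✓)  011-(✓)  10-1  100-
size-2^2 implicants → 0--0  0-1-  01--
Unchecked terms (primes): -000, -011, -110, 0--0, 0-1-, 01--, 10-1, 100-
Minterm coverage:
  m0 ⊆ -000,0--0
  m2 ⊆ 0--0,0-1-
  m3 ⊆ -011,0-1-
  m4 ⊆ 0--0,01--
  m5 ⊆ 01-- [E]
  m6 ⊆ -110,0--0,0-1-,01--
  m7 ⊆ 0-1-,01--
  m8 ⊆ -000,100-
  m9 ⊆ 10-1,100-
  m11 ⊆ -011,10-1
  m14 ⊆ -110 [E]
E = {-110, 01--}
Petrick residual → -000, 0-1-, 10-1
Cover = b'c'd' + bcd' + a'c + a'b + ab'd  |cover|=5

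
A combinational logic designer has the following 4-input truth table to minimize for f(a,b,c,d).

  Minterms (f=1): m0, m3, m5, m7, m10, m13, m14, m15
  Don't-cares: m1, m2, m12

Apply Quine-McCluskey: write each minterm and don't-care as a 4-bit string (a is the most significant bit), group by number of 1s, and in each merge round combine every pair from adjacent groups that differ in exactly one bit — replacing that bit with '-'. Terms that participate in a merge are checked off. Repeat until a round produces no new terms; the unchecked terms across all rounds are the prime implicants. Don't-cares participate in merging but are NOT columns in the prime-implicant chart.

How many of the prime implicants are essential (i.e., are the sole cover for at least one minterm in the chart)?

1

size-2^0 implicants → 0000(✓)  0001(✓)  0010(✓)  0011(✓)  0101(✓)  0111(✓)  1010(✓)  1100(✓)  1101(✓)  1110(✓)  1111(✓)
size-2^1 implicants → -010  -101(✓)  -111(✓)  0-01(✓)  0-11(✓)  00-0(✓)  00-1(✓)  000-(✓)  001-(✓)  01-1(✓)  1-10  11-0(✓)  11-1(✓)  110-(✓)  111-(✓)
size-2^2 implicants → -1-1  0--1  00--  11--
Unchecked terms (primes): -010, -1-1, 0--1, 00--, 1-10, 11--
Minterm coverage:
  m0 ⊆ 00-- [E]
  m3 ⊆ 0--1,00--
  m5 ⊆ -1-1,0--1
  m7 ⊆ -1-1,0--1
  m10 ⊆ -010,1-10
  m13 ⊆ -1-1,11--
  m14 ⊆ 1-10,11--
  m15 ⊆ -1-1,11--
E = {00--}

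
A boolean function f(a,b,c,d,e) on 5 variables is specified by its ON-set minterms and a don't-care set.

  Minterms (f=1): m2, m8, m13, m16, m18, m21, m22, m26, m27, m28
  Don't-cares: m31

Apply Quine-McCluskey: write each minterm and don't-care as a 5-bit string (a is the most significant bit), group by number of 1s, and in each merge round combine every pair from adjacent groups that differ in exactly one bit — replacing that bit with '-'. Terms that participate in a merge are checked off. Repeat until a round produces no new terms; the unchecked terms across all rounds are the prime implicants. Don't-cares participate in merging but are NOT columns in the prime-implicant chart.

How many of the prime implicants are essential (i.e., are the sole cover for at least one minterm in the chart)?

Round 0: 00010✓ 01000 01101 10000✓ 10010✓ 10101 10110✓ 11010✓ 11011✓ 11100 11111✓
Round 1: -0010 1-010 10-10 100-0 11-11 1101-
PIs = {-0010, 01000, 01101, 1-010, 10-10, 100-0, 10101, 11-11, 1101-, 11100}
Coverage chart:
  m2: -0010 ←essential
  m8: 01000 ←essential
  m13: 01101 ←essential
  m16: 100-0 ←essential
  m18: -0010,1-010,10-10,100-0
  m21: 10101 ←essential
  m22: 10-10 ←essential
  m26: 1-010,1101-
  m27: 11-11,1101-
  m28: 11100 ←essential
Essential: -0010, 01000, 01101, 10-10, 100-0, 10101, 11100

7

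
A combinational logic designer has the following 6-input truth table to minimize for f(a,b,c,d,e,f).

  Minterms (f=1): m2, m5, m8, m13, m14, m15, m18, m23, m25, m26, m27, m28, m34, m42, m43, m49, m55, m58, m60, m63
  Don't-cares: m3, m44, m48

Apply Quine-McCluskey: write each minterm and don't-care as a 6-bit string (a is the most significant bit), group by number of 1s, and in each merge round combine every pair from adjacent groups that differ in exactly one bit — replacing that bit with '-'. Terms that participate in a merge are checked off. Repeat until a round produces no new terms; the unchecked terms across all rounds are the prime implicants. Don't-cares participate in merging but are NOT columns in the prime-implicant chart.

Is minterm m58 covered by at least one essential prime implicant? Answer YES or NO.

[col 0] 000010*, 000011*, 000101*, 001000, 001101*, 001110*, 001111*, 010010*, 010111*, 011001*, 011010*, 011011*, 011100*, 100010*, 101010*, 101011*, 101100*, 110000*, 110001*, 110111*, 111010*, 111100*, 111111*
[col 1] -00010, -10111, -11010, -11100, 0-0010, 00-101, 00001-, 0011-1, 00111-, 01-010, 0110-1, 01101-, 1-1010, 1-1100, 10-010, 10101-, 11-111, 11000-
Prime implicants: -00010, -10111, -11010, -11100, 0-0010, 00-101, 00001-, 001000, 0011-1, 00111-, 01-010, 0110-1, 01101-, 1-1010, 1-1100, 10-010, 10101-, 11-111, 11000-
PI chart (minterm → PIs covering it):
  2 | -00010,0-0010,00001-
  5 | 00-101  (sole → essential)
  8 | 001000  (sole → essential)
  13 | 00-101,0011-1
  14 | 00111-  (sole → essential)
  15 | 0011-1,00111-
  18 | 0-0010,01-010
  23 | -10111  (sole → essential)
  25 | 0110-1  (sole → essential)
  26 | -11010,01-010,01101-
  27 | 0110-1,01101-
  28 | -11100  (sole → essential)
  34 | -00010,10-010
  42 | 1-1010,10-010,10101-
  43 | 10101-  (sole → essential)
  49 | 11000-  (sole → essential)
  55 | -10111,11-111
  58 | -11010,1-1010
  60 | -11100,1-1100
  63 | 11-111  (sole → essential)
Essential prime implicants: -10111, -11100, 00-101, 001000, 00111-, 0110-1, 10101-, 11-111, 11000-

NO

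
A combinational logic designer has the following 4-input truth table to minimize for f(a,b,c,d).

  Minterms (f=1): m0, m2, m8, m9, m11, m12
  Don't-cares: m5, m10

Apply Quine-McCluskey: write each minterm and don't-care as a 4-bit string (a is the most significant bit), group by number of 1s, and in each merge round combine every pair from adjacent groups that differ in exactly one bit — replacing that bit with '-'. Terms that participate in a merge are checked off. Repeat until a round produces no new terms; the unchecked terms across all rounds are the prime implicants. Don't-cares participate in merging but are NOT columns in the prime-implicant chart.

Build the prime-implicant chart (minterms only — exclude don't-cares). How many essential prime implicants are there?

[col 0] 0000*, 0010*, 0101, 1000*, 1001*, 1010*, 1011*, 1100*
[col 1] -000*, -010*, 00-0*, 1-00, 10-0*, 10-1*, 100-*, 101-*
[col 2] -0-0, 10--
Prime implicants: -0-0, 0101, 1-00, 10--
PI chart (minterm → PIs covering it):
  0 | -0-0  (sole → essential)
  2 | -0-0  (sole → essential)
  8 | -0-0,1-00,10--
  9 | 10--  (sole → essential)
  11 | 10--  (sole → essential)
  12 | 1-00  (sole → essential)
Essential prime implicants: -0-0, 1-00, 10--

3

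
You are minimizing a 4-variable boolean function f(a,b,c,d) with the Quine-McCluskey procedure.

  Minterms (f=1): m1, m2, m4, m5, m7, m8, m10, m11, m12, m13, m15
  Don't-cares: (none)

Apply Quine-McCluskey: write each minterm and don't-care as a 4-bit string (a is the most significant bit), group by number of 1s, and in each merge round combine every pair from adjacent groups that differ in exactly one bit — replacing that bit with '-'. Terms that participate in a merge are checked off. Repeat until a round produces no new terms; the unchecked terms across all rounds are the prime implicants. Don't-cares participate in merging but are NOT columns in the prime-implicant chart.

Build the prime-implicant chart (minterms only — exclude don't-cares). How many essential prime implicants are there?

size-2^0 implicants → 0001(✓)  0010(✓)  0100(✓)  0101(✓)  0111(✓)  1000(✓)  1010(✓)  1011(✓)  1100(✓)  1101(✓)  1111(✓)
size-2^1 implicants → -010  -100(✓)  -101(✓)  -111(✓)  0-01  01-1(✓)  010-(✓)  1-00  1-11  10-0  101-  11-1(✓)  110-(✓)
size-2^2 implicants → -1-1  -10-
Unchecked terms (primes): -010, -1-1, -10-, 0-01, 1-00, 1-11, 10-0, 101-
Minterm coverage:
  m1 ⊆ 0-01 [E]
  m2 ⊆ -010 [E]
  m4 ⊆ -10- [E]
  m5 ⊆ -1-1,-10-,0-01
  m7 ⊆ -1-1 [E]
  m8 ⊆ 1-00,10-0
  m10 ⊆ -010,10-0,101-
  m11 ⊆ 1-11,101-
  m12 ⊆ -10-,1-00
  m13 ⊆ -1-1,-10-
  m15 ⊆ -1-1,1-11
E = {-010, -1-1, -10-, 0-01}

4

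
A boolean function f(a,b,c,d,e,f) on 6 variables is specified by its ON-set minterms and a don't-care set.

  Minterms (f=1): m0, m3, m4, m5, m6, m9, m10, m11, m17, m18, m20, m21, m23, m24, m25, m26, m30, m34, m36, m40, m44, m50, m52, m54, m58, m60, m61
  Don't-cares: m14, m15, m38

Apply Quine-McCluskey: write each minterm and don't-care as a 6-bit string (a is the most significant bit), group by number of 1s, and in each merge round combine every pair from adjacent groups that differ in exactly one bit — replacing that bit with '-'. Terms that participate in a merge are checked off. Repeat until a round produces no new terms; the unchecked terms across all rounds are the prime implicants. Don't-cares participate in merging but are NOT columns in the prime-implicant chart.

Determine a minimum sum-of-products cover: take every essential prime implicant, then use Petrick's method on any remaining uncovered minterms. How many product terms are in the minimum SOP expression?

14

[col 0] 000000*, 000011*, 000100*, 000101*, 000110*, 001001*, 001010*, 001011*, 001110*, 001111*, 010001*, 010010*, 010100*, 010101*, 010111*, 011000*, 011001*, 011010*, 011110*, 100010*, 100100*, 100110*, 101000*, 101100*, 110010*, 110100*, 110110*, 111010*, 111100*, 111101*
[col 1] -00100*, -00110*, -10010*, -10100*, -11010*, 0-0100*, 0-0101*, 0-1001, 0-1010*, 0-1110*, 00-011, 00-110, 000-00, 0001-0*, 00010-*, 001-10*, 001-11*, 0010-1, 00101-*, 00111-*, 01-001, 01-010*, 010-01, 0101-1, 01010-*, 011-10*, 0110-0, 01100-, 1-0010*, 1-0100*, 1-0110*, 1-1100*, 10-100*, 100-10*, 1001-0*, 101-00, 11-010*, 11-100*, 110-10*, 1101-0*, 11110-
[col 2] --0100, -001-0, -1-010, 0-010-, 0-1-10, 001-1-, 1--100, 1-0-10, 1-01-0
Prime implicants: --0100, -001-0, -1-010, 0-010-, 0-1-10, 0-1001, 00-011, 00-110, 000-00, 001-1-, 0010-1, 01-001, 010-01, 0101-1, 0110-0, 01100-, 1--100, 1-0-10, 1-01-0, 101-00, 11110-
PI chart (minterm → PIs covering it):
  0 | 000-00  (sole → essential)
  3 | 00-011  (sole → essential)
  4 | --0100,-001-0,0-010-,000-00
  5 | 0-010-  (sole → essential)
  6 | -001-0,00-110
  9 | 0-1001,0010-1
  10 | 0-1-10,001-1-
  11 | 00-011,001-1-,0010-1
  17 | 01-001,010-01
  18 | -1-010  (sole → essential)
  20 | --0100,0-010-
  21 | 0-010-,010-01,0101-1
  23 | 0101-1  (sole → essential)
  24 | 0110-0,01100-
  25 | 0-1001,01-001,01100-
  26 | -1-010,0-1-10,0110-0
  30 | 0-1-10  (sole → essential)
  34 | 1-0-10  (sole → essential)
  36 | --0100,-001-0,1--100,1-01-0
  40 | 101-00  (sole → essential)
  44 | 1--100,101-00
  50 | -1-010,1-0-10
  52 | --0100,1--100,1-01-0
  54 | 1-0-10,1-01-0
  58 | -1-010  (sole → essential)
  60 | 1--100,11110-
  61 | 11110-  (sole → essential)
Essential prime implicants: -1-010, 0-010-, 0-1-10, 00-011, 000-00, 0101-1, 1-0-10, 101-00, 11110-
Petrick residual → --0100, -001-0, 0-1001, 01-001, 0110-0
Minimum SOP uses 14 PIs: c'de'f' + b'c'df' + bd'ef' + a'c'de' + a'cef' + a'cd'e'f + a'b'd'ef + a'b'c'e'f' + a'bd'e'f + a'bc'df + a'bcd'f' + ac'ef' + ab'ce'f' + abcde'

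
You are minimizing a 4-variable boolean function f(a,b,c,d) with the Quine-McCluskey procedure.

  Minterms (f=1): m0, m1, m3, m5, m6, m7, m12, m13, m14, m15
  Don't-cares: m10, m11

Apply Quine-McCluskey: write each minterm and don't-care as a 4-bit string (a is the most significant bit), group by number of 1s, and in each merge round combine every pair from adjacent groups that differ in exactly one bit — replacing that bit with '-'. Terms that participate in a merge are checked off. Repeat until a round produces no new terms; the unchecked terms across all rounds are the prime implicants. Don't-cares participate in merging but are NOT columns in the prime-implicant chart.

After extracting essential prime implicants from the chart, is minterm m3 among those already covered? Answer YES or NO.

[col 0] 0000*, 0001*, 0011*, 0101*, 0110*, 0111*, 1010*, 1011*, 1100*, 1101*, 1110*, 1111*
[col 1] -011*, -101*, -110*, -111*, 0-01*, 0-11*, 00-1*, 000-, 01-1*, 011-*, 1-10*, 1-11*, 101-*, 11-0*, 11-1*, 110-*, 111-*
[col 2] --11, -1-1, -11-, 0--1, 1-1-, 11--
Prime implicants: --11, -1-1, -11-, 0--1, 000-, 1-1-, 11--
PI chart (minterm → PIs covering it):
  0 | 000-  (sole → essential)
  1 | 0--1,000-
  3 | --11,0--1
  5 | -1-1,0--1
  6 | -11-  (sole → essential)
  7 | --11,-1-1,-11-,0--1
  12 | 11--  (sole → essential)
  13 | -1-1,11--
  14 | -11-,1-1-,11--
  15 | --11,-1-1,-11-,1-1-,11--
Essential prime implicants: -11-, 000-, 11--

NO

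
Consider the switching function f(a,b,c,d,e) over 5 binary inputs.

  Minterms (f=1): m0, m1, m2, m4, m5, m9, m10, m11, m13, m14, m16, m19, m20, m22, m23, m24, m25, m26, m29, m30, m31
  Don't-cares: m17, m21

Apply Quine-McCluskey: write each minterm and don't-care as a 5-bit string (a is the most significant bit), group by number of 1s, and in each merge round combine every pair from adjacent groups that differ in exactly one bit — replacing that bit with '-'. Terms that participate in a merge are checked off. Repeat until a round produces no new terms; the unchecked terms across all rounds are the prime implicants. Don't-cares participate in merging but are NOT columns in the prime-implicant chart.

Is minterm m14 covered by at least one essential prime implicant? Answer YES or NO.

[col 0] 00000*, 00001*, 00010*, 00100*, 00101*, 01001*, 01010*, 01011*, 01101*, 01110*, 10000*, 10001*, 10011*, 10100*, 10101*, 10110*, 10111*, 11000*, 11001*, 11010*, 11101*, 11110*, 11111*
[col 1] -0000*, -0001*, -0100*, -0101*, -1001*, -1010*, -1101*, -1110*, 0-001*, 0-010, 0-101*, 00-00*, 00-01*, 000-0, 0000-*, 0010-*, 01-01*, 01-10*, 010-1, 0101-, 1-000*, 1-001*, 1-101*, 1-110*, 1-111*, 10-00*, 10-01*, 10-11*, 100-1*, 1000-*, 101-0*, 101-1*, 1010-*, 1011-*, 11-01*, 11-10*, 110-0, 1100-*, 111-1*, 1111-*
[col 2] --001*, --101*, -0-00*, -0-01*, -000-*, -010-*, -1-01*, -1-10, 0--01*, 00-0-*, 1--01*, 1-00-, 1-1-1, 1-11-, 10--1, 10-0-*, 101--
[col 3] ---01, -0-0-
Prime implicants: ---01, -0-0-, -1-10, 0-010, 000-0, 010-1, 0101-, 1-00-, 1-1-1, 1-11-, 10--1, 101--, 110-0
PI chart (minterm → PIs covering it):
  0 | -0-0-,000-0
  1 | ---01,-0-0-
  2 | 0-010,000-0
  4 | -0-0-  (sole → essential)
  5 | ---01,-0-0-
  9 | ---01,010-1
  10 | -1-10,0-010,0101-
  11 | 010-1,0101-
  13 | ---01  (sole → essential)
  14 | -1-10  (sole → essential)
  16 | -0-0-,1-00-
  19 | 10--1  (sole → essential)
  20 | -0-0-,101--
  22 | 1-11-,101--
  23 | 1-1-1,1-11-,10--1,101--
  24 | 1-00-,110-0
  25 | ---01,1-00-
  26 | -1-10,110-0
  29 | ---01,1-1-1
  30 | -1-10,1-11-
  31 | 1-1-1,1-11-
Essential prime implicants: ---01, -0-0-, -1-10, 10--1

YES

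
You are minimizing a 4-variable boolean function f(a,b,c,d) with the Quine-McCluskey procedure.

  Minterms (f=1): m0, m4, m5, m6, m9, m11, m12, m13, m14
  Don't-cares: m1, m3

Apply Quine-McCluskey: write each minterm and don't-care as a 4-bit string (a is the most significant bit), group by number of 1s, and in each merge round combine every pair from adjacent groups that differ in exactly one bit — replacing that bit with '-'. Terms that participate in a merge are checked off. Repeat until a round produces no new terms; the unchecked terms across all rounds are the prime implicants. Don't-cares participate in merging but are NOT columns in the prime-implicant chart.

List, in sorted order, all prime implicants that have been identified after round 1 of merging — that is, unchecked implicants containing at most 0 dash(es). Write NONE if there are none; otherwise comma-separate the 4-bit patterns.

[col 0] 0000*, 0001*, 0011*, 0100*, 0101*, 0110*, 1001*, 1011*, 1100*, 1101*, 1110*
[col 1] -001*, -011*, -100*, -101*, -110*, 0-00*, 0-01*, 00-1*, 000-*, 01-0*, 010-*, 1-01*, 10-1*, 11-0*, 110-*
[col 2] --01, -0-1, -1-0, -10-, 0-0-
Prime implicants: --01, -0-1, -1-0, -10-, 0-0-

NONE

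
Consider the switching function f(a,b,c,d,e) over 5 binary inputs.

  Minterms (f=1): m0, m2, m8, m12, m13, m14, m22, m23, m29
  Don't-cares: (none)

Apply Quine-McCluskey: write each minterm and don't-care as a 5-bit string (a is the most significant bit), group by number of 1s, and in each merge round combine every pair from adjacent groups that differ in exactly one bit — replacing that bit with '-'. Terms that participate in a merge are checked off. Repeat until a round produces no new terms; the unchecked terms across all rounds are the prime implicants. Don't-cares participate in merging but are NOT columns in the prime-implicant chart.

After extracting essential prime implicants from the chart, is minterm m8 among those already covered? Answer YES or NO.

NO

[col 0] 00000*, 00010*, 01000*, 01100*, 01101*, 01110*, 10110*, 10111*, 11101*
[col 1] -1101, 0-000, 000-0, 01-00, 011-0, 0110-, 1011-
Prime implicants: -1101, 0-000, 000-0, 01-00, 011-0, 0110-, 1011-
PI chart (minterm → PIs covering it):
  0 | 0-000,000-0
  2 | 000-0  (sole → essential)
  8 | 0-000,01-00
  12 | 01-00,011-0,0110-
  13 | -1101,0110-
  14 | 011-0  (sole → essential)
  22 | 1011-  (sole → essential)
  23 | 1011-  (sole → essential)
  29 | -1101  (sole → essential)
Essential prime implicants: -1101, 000-0, 011-0, 1011-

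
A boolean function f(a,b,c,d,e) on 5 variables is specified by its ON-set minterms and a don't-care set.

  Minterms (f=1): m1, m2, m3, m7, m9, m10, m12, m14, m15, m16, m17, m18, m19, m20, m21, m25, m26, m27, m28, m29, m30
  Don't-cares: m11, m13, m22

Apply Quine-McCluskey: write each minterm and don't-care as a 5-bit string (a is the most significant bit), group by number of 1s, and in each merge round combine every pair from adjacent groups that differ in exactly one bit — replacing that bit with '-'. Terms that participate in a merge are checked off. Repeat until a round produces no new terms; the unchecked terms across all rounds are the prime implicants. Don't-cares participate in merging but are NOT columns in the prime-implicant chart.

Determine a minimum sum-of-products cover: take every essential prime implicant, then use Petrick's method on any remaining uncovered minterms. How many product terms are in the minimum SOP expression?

6

size-2^0 implicants → 00001(✓)  00010(✓)  00011(✓)  00111(✓)  01001(✓)  01010(✓)  01011(✓)  01100(✓)  01101(✓)  01110(✓)  01111(✓)  10000(✓)  10001(✓)  10010(✓)  10011(✓)  10100(✓)  10101(✓)  10110(✓)  11001(✓)  11010(✓)  11011(✓)  11100(✓)  11101(✓)  11110(✓)
size-2^1 implicants → -0001(✓)  -0010(✓)  -0011(✓)  -1001(✓)  -1010(✓)  -1011(✓)  -1100(✓)  -1101(✓)  -1110(✓)  0-001(✓)  0-010(✓)  0-011(✓)  0-111(✓)  00-11(✓)  000-1(✓)  0001-(✓)  01-01(✓)  01-10(✓)  01-11(✓)  010-1(✓)  0101-(✓)  011-0(✓)  011-1(✓)  0110-(✓)  0111-(✓)  1-001(✓)  1-010(✓)  1-011(✓)  1-100(✓)  1-101(✓)  1-110(✓)  10-00(✓)  10-01(✓)  10-10(✓)  100-0(✓)  100-1(✓)  1000-(✓)  1001-(✓)  101-0(✓)  1010-(✓)  11-01(✓)  11-10(✓)  110-1(✓)  1101-(✓)  111-0(✓)  1110-(✓)
size-2^2 implicants → --001(✓)  --010(✓)  --011(✓)  -00-1(✓)  -001-(✓)  -1-01  -1-10  -10-1(✓)  -101-(✓)  -11-0  -110-  0--11  0-0-1(✓)  0-01-(✓)  01--1  01-1-  011--  1--01  1--10  1-0-1(✓)  1-01-(✓)  1-1-0  1-10-  10--0  10-0-  100--
size-2^3 implicants → --0-1  --01-
Unchecked terms (primes): --0-1, --01-, -1-01, -1-10, -11-0, -110-, 0--11, 01--1, 01-1-, 011--, 1--01, 1--10, 1-1-0, 1-10-, 10--0, 10-0-, 100--
Minterm coverage:
  m1 ⊆ --0-1 [E]
  m2 ⊆ --01- [E]
  m3 ⊆ --0-1,--01-,0--11
  m7 ⊆ 0--11 [E]
  m9 ⊆ --0-1,-1-01,01--1
  m10 ⊆ --01-,-1-10,01-1-
  m12 ⊆ -11-0,-110-,011--
  m14 ⊆ -1-10,-11-0,01-1-,011--
  m15 ⊆ 0--11,01--1,01-1-,011--
  m16 ⊆ 10--0,10-0-,100--
  m17 ⊆ --0-1,1--01,10-0-,100--
  m18 ⊆ --01-,1--10,10--0,100--
  m19 ⊆ --0-1,--01-,100--
  m20 ⊆ 1-1-0,1-10-,10--0,10-0-
  m21 ⊆ 1--01,1-10-,10-0-
  m25 ⊆ --0-1,-1-01,1--01
  m26 ⊆ --01-,-1-10,1--10
  m27 ⊆ --0-1,--01-
  m28 ⊆ -11-0,-110-,1-1-0,1-10-
  m29 ⊆ -1-01,-110-,1--01,1-10-
  m30 ⊆ -1-10,-11-0,1--10,1-1-0
E = {--0-1, --01-, 0--11}
Petrick residual → -1-01, -11-0, 10-0-
Cover = c'e + c'd + bd'e + bce' + a'de + ab'd'  |cover|=6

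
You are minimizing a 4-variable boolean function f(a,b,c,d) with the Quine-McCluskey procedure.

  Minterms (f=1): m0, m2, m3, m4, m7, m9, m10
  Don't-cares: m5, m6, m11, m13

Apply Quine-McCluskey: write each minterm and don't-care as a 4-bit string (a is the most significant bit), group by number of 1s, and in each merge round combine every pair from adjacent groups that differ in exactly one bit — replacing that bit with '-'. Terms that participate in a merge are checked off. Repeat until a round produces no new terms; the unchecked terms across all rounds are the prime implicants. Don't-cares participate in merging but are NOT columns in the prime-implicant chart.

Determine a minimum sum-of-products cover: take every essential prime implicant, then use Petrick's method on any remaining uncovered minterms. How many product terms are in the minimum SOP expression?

Round 0: 0000✓ 0010✓ 0011✓ 0100✓ 0101✓ 0110✓ 0111✓ 1001✓ 1010✓ 1011✓ 1101✓
Round 1: -010✓ -011✓ -101 0-00✓ 0-10✓ 0-11✓ 00-0✓ 001-✓ 01-0✓ 01-1✓ 010-✓ 011-✓ 1-01 10-1 101-✓
Round 2: -01- 0--0 0-1- 01--
PIs = {-01-, -101, 0--0, 0-1-, 01--, 1-01, 10-1}
Coverage chart:
  m0: 0--0 ←essential
  m2: -01-,0--0,0-1-
  m3: -01-,0-1-
  m4: 0--0,01--
  m7: 0-1-,01--
  m9: 1-01,10-1
  m10: -01- ←essential
Essential: -01-, 0--0
Petrick residual → 0-1-, 1-01
Min cover (4 terms): b'c + a'd' + a'c + ac'd

4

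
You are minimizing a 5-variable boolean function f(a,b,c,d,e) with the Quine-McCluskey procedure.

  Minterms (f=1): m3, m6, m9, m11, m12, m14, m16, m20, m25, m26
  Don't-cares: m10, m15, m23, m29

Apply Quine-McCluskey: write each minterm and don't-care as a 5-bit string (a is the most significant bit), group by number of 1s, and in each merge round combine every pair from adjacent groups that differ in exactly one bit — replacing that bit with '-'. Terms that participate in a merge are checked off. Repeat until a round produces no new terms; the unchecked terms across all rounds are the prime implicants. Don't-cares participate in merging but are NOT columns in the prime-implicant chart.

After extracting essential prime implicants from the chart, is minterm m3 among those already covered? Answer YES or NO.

size-2^0 implicants → 00011(✓)  00110(✓)  01001(✓)  01010(✓)  01011(✓)  01100(✓)  01110(✓)  01111(✓)  10000(✓)  10100(✓)  10111  11001(✓)  11010(✓)  11101(✓)
size-2^1 implicants → -1001  -1010  0-011  0-110  01-10(✓)  01-11(✓)  010-1  0101-(✓)  011-0  0111-(✓)  10-00  11-01
size-2^2 implicants → 01-1-
Unchecked terms (primes): -1001, -1010, 0-011, 0-110, 01-1-, 010-1, 011-0, 10-00, 10111, 11-01
Minterm coverage:
  m3 ⊆ 0-011 [E]
  m6 ⊆ 0-110 [E]
  m9 ⊆ -1001,010-1
  m11 ⊆ 0-011,01-1-,010-1
  m12 ⊆ 011-0 [E]
  m14 ⊆ 0-110,01-1-,011-0
  m16 ⊆ 10-00 [E]
  m20 ⊆ 10-00 [E]
  m25 ⊆ -1001,11-01
  m26 ⊆ -1010 [E]
E = {-1010, 0-011, 0-110, 011-0, 10-00}

YES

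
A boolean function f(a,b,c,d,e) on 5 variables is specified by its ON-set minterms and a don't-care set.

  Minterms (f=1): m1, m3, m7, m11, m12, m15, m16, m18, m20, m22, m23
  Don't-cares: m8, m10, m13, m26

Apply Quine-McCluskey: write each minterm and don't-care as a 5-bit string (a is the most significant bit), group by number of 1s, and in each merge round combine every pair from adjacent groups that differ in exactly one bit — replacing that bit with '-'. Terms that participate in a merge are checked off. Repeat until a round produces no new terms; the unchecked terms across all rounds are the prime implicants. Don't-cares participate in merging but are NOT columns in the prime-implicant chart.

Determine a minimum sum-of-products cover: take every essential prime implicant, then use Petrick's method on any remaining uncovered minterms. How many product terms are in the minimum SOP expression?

5

size-2^0 implicants → 00001(✓)  00011(✓)  00111(✓)  01000(✓)  01010(✓)  01011(✓)  01100(✓)  01101(✓)  01111(✓)  10000(✓)  10010(✓)  10100(✓)  10110(✓)  10111(✓)  11010(✓)
size-2^1 implicants → -0111  -1010  0-011(✓)  0-111(✓)  00-11(✓)  000-1  01-00  01-11(✓)  010-0  0101-  011-1  0110-  1-010  10-00(✓)  10-10(✓)  100-0(✓)  101-0(✓)  1011-
size-2^2 implicants → 0--11  10--0
Unchecked terms (primes): -0111, -1010, 0--11, 000-1, 01-00, 010-0, 0101-, 011-1, 0110-, 1-010, 10--0, 1011-
Minterm coverage:
  m1 ⊆ 000-1 [E]
  m3 ⊆ 0--11,000-1
  m7 ⊆ -0111,0--11
  m11 ⊆ 0--11,0101-
  m12 ⊆ 01-00,0110-
  m15 ⊆ 0--11,011-1
  m16 ⊆ 10--0 [E]
  m18 ⊆ 1-010,10--0
  m20 ⊆ 10--0 [E]
  m22 ⊆ 10--0,1011-
  m23 ⊆ -0111,1011-
E = {000-1, 10--0}
Petrick residual → -0111, 0--11, 01-00
Cover = b'cde + a'de + a'b'c'e + a'bd'e' + ab'e'  |cover|=5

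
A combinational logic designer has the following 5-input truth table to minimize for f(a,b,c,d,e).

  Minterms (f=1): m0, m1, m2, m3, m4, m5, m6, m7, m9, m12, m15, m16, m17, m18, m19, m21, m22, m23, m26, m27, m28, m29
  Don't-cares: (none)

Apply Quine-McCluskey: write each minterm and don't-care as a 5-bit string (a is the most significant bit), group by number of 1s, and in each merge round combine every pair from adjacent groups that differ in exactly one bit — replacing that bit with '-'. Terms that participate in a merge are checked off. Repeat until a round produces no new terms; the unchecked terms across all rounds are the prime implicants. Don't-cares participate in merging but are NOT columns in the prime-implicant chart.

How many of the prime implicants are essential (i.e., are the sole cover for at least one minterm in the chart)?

5

[col 0] 00000*, 00001*, 00010*, 00011*, 00100*, 00101*, 00110*, 00111*, 01001*, 01100*, 01111*, 10000*, 10001*, 10010*, 10011*, 10101*, 10110*, 10111*, 11010*, 11011*, 11100*, 11101*
[col 1] -0000*, -0001*, -0010*, -0011*, -0101*, -0110*, -0111*, -1100, 0-001, 0-100, 0-111, 00-00*, 00-01*, 00-10*, 00-11*, 000-0*, 000-1*, 0000-*, 0001-*, 001-0*, 001-1*, 0010-*, 0011-*, 1-010*, 1-011*, 1-101, 10-01*, 10-10*, 10-11*, 100-0*, 100-1*, 1000-*, 1001-*, 101-1*, 1011-*, 1101-*, 1110-
[col 2] -0-01*, -0-10*, -0-11*, -00-0*, -00-1*, -000-*, -001-*, -01-1*, -011-*, 00--0*, 00--1*, 00-0-*, 00-1-*, 000--*, 001--*, 1-01-, 10--1*, 10-1-*, 100--*
[col 3] -0--1, -0-1-, -00--, 00---
Prime implicants: -0--1, -0-1-, -00--, -1100, 0-001, 0-100, 0-111, 00---, 1-01-, 1-101, 1110-
PI chart (minterm → PIs covering it):
  0 | -00--,00---
  1 | -0--1,-00--,0-001,00---
  2 | -0-1-,-00--,00---
  3 | -0--1,-0-1-,-00--,00---
  4 | 0-100,00---
  5 | -0--1,00---
  6 | -0-1-,00---
  7 | -0--1,-0-1-,0-111,00---
  9 | 0-001  (sole → essential)
  12 | -1100,0-100
  15 | 0-111  (sole → essential)
  16 | -00--  (sole → essential)
  17 | -0--1,-00--
  18 | -0-1-,-00--,1-01-
  19 | -0--1,-0-1-,-00--,1-01-
  21 | -0--1,1-101
  22 | -0-1-  (sole → essential)
  23 | -0--1,-0-1-
  26 | 1-01-  (sole → essential)
  27 | 1-01-  (sole → essential)
  28 | -1100,1110-
  29 | 1-101,1110-
Essential prime implicants: -0-1-, -00--, 0-001, 0-111, 1-01-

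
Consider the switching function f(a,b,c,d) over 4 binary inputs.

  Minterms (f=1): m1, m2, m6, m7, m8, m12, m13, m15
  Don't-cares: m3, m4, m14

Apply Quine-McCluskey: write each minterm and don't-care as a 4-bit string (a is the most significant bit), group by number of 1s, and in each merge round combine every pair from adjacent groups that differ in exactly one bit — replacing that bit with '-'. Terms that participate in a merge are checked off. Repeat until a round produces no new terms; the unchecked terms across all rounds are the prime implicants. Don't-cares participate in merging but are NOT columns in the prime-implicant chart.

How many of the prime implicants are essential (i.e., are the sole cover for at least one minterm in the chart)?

size-2^0 implicants → 0001(✓)  0010(✓)  0011(✓)  0100(✓)  0110(✓)  0111(✓)  1000(✓)  1100(✓)  1101(✓)  1110(✓)  1111(✓)
size-2^1 implicants → -100(✓)  -110(✓)  -111(✓)  0-10(✓)  0-11(✓)  00-1  001-(✓)  01-0(✓)  011-(✓)  1-00  11-0(✓)  11-1(✓)  110-(✓)  111-(✓)
size-2^2 implicants → -1-0  -11-  0-1-  11--
Unchecked terms (primes): -1-0, -11-, 0-1-, 00-1, 1-00, 11--
Minterm coverage:
  m1 ⊆ 00-1 [E]
  m2 ⊆ 0-1- [E]
  m6 ⊆ -1-0,-11-,0-1-
  m7 ⊆ -11-,0-1-
  m8 ⊆ 1-00 [E]
  m12 ⊆ -1-0,1-00,11--
  m13 ⊆ 11-- [E]
  m15 ⊆ -11-,11--
E = {0-1-, 00-1, 1-00, 11--}

4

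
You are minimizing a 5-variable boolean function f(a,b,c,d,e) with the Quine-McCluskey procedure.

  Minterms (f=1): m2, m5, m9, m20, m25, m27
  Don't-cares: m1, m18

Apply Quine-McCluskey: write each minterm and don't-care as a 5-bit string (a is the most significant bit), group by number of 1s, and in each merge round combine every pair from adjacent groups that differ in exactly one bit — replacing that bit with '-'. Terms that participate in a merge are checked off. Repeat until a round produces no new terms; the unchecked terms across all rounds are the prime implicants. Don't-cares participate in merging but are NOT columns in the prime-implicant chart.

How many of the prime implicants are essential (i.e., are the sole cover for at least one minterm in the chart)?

size-2^0 implicants → 00001(✓)  00010(✓)  00101(✓)  01001(✓)  10010(✓)  10100  11001(✓)  11011(✓)
size-2^1 implicants → -0010  -1001  0-001  00-01  110-1
Unchecked terms (primes): -0010, -1001, 0-001, 00-01, 10100, 110-1
Minterm coverage:
  m2 ⊆ -0010 [E]
  m5 ⊆ 00-01 [E]
  m9 ⊆ -1001,0-001
  m20 ⊆ 10100 [E]
  m25 ⊆ -1001,110-1
  m27 ⊆ 110-1 [E]
E = {-0010, 00-01, 10100, 110-1}

4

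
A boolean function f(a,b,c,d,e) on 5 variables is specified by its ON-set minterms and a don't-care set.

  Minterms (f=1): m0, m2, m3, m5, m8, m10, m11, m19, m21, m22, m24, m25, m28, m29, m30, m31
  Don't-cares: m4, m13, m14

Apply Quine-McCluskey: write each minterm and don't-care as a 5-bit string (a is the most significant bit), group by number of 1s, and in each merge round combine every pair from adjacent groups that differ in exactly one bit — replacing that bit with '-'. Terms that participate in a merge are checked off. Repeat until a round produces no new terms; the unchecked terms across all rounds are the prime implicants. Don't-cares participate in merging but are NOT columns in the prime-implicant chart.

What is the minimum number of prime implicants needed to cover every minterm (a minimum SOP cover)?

7

[col 0] 00000*, 00010*, 00011*, 00100*, 00101*, 01000*, 01010*, 01011*, 01101*, 01110*, 10011*, 10101*, 10110*, 11000*, 11001*, 11100*, 11101*, 11110*, 11111*
[col 1] -0011, -0101*, -1000, -1101*, -1110, 0-000*, 0-010*, 0-011*, 0-101*, 00-00, 000-0*, 0001-*, 0010-, 01-10, 010-0*, 0101-*, 1-101*, 1-110, 11-00*, 11-01*, 1100-*, 111-0*, 111-1*, 1110-*, 1111-*
[col 2] --101, 0-0-0, 0-01-, 11-0-, 111--
Prime implicants: --101, -0011, -1000, -1110, 0-0-0, 0-01-, 00-00, 0010-, 01-10, 1-110, 11-0-, 111--
PI chart (minterm → PIs covering it):
  0 | 0-0-0,00-00
  2 | 0-0-0,0-01-
  3 | -0011,0-01-
  5 | --101,0010-
  8 | -1000,0-0-0
  10 | 0-0-0,0-01-,01-10
  11 | 0-01-  (sole → essential)
  19 | -0011  (sole → essential)
  21 | --101  (sole → essential)
  22 | 1-110  (sole → essential)
  24 | -1000,11-0-
  25 | 11-0-  (sole → essential)
  28 | 11-0-,111--
  29 | --101,11-0-,111--
  30 | -1110,1-110,111--
  31 | 111--  (sole → essential)
Essential prime implicants: --101, -0011, 0-01-, 1-110, 11-0-, 111--
Petrick residual → 0-0-0
Minimum SOP uses 7 PIs: cd'e + b'c'de + a'c'e' + a'c'd + acde' + abd' + abc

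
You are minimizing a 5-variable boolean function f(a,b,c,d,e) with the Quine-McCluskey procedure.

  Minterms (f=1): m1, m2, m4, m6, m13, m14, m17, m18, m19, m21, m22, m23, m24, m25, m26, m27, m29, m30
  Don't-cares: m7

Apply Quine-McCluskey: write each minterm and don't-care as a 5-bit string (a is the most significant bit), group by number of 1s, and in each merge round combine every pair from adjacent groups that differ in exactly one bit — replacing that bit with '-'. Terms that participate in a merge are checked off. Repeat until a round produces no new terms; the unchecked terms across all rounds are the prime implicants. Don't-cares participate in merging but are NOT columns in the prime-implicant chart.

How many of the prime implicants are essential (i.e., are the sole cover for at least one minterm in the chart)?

Round 0: 00001✓ 00010✓ 00100✓ 00110✓ 00111✓ 01101✓ 01110✓ 10001✓ 10010✓ 10011✓ 10101✓ 10110✓ 10111✓ 11000✓ 11001✓ 11010✓ 11011✓ 11101✓ 11110✓
Round 1: -0001 -0010✓ -0110✓ -0111✓ -1101 -1110✓ 0-110✓ 00-10✓ 001-0 0011-✓ 1-001✓ 1-010✓ 1-011✓ 1-101✓ 1-110✓ 10-01✓ 10-10✓ 10-11✓ 100-1✓ 1001-✓ 101-1✓ 1011-✓ 11-01✓ 11-10✓ 110-0✓ 110-1✓ 1100-✓ 1101-✓
Round 2: --110 -0-10 -011- 1--01 1--10 1-0-1 1-01- 10--1 10-1- 110--
PIs = {--110, -0-10, -0001, -011-, -1101, 001-0, 1--01, 1--10, 1-0-1, 1-01-, 10--1, 10-1-, 110--}
Coverage chart:
  m1: -0001 ←essential
  m2: -0-10 ←essential
  m4: 001-0 ←essential
  m6: --110,-0-10,-011-,001-0
  m13: -1101 ←essential
  m14: --110 ←essential
  m17: -0001,1--01,1-0-1,10--1
  m18: -0-10,1--10,1-01-,10-1-
  m19: 1-0-1,1-01-,10--1,10-1-
  m21: 1--01,10--1
  m22: --110,-0-10,-011-,1--10,10-1-
  m23: -011-,10--1,10-1-
  m24: 110-- ←essential
  m25: 1--01,1-0-1,110--
  m26: 1--10,1-01-,110--
  m27: 1-0-1,1-01-,110--
  m29: -1101,1--01
  m30: --110,1--10
Essential: --110, -0-10, -0001, -1101, 001-0, 110--

6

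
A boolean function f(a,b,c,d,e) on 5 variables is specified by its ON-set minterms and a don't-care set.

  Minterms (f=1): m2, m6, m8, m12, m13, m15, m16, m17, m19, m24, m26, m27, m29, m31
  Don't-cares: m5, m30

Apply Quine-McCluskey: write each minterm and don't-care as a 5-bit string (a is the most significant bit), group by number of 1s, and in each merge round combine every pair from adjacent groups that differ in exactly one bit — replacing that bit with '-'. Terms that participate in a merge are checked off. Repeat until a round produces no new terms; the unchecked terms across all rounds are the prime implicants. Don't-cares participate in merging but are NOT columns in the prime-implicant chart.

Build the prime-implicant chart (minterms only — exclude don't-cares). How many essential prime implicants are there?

size-2^0 implicants → 00010(✓)  00101(✓)  00110(✓)  01000(✓)  01100(✓)  01101(✓)  01111(✓)  10000(✓)  10001(✓)  10011(✓)  11000(✓)  11010(✓)  11011(✓)  11101(✓)  11110(✓)  11111(✓)
size-2^1 implicants → -1000  -1101(✓)  -1111(✓)  0-101  00-10  01-00  011-1(✓)  0110-  1-000  1-011  100-1  1000-  11-10(✓)  11-11(✓)  110-0  1101-(✓)  111-1(✓)  1111-(✓)
size-2^2 implicants → -11-1  11-1-
Unchecked terms (primes): -1000, -11-1, 0-101, 00-10, 01-00, 0110-, 1-000, 1-011, 100-1, 1000-, 11-1-, 110-0
Minterm coverage:
  m2 ⊆ 00-10 [E]
  m6 ⊆ 00-10 [E]
  m8 ⊆ -1000,01-00
  m12 ⊆ 01-00,0110-
  m13 ⊆ -11-1,0-101,0110-
  m15 ⊆ -11-1 [E]
  m16 ⊆ 1-000,1000-
  m17 ⊆ 100-1,1000-
  m19 ⊆ 1-011,100-1
  m24 ⊆ -1000,1-000,110-0
  m26 ⊆ 11-1-,110-0
  m27 ⊆ 1-011,11-1-
  m29 ⊆ -11-1 [E]
  m31 ⊆ -11-1,11-1-
E = {-11-1, 00-10}

2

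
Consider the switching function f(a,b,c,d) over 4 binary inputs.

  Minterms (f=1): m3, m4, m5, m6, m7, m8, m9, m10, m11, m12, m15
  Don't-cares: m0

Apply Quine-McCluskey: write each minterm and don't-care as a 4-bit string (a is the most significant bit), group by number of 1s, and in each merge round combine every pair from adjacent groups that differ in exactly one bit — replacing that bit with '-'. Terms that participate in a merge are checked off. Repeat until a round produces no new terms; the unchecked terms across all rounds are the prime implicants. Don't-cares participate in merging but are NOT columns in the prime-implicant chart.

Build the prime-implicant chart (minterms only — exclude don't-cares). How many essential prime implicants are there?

4

Round 0: 0000✓ 0011✓ 0100✓ 0101✓ 0110✓ 0111✓ 1000✓ 1001✓ 1010✓ 1011✓ 1100✓ 1111✓
Round 1: -000✓ -011✓ -100✓ -111✓ 0-00✓ 0-11✓ 01-0✓ 01-1✓ 010-✓ 011-✓ 1-00✓ 1-11✓ 10-0✓ 10-1✓ 100-✓ 101-✓
Round 2: --00 --11 01-- 10--
PIs = {--00, --11, 01--, 10--}
Coverage chart:
  m3: --11 ←essential
  m4: --00,01--
  m5: 01-- ←essential
  m6: 01-- ←essential
  m7: --11,01--
  m8: --00,10--
  m9: 10-- ←essential
  m10: 10-- ←essential
  m11: --11,10--
  m12: --00 ←essential
  m15: --11 ←essential
Essential: --00, --11, 01--, 10--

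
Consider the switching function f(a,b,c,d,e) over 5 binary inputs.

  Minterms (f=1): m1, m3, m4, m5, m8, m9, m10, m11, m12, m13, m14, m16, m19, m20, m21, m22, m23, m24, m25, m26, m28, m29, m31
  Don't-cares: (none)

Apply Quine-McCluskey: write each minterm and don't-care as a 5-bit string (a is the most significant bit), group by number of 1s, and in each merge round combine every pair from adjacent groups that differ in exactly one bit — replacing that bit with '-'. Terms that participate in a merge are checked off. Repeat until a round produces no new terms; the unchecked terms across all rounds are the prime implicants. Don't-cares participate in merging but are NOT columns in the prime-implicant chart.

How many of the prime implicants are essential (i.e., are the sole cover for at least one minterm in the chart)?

Round 0: 00001✓ 00011✓ 00100✓ 00101✓ 01000✓ 01001✓ 01010✓ 01011✓ 01100✓ 01101✓ 01110✓ 10000✓ 10011✓ 10100✓ 10101✓ 10110✓ 10111✓ 11000✓ 11001✓ 11010✓ 11100✓ 11101✓ 11111✓
Round 1: -0011 -0100✓ -0101✓ -1000✓ -1001✓ -1010✓ -1100✓ -1101✓ 0-001✓ 0-011✓ 0-100✓ 0-101✓ 00-01✓ 000-1✓ 0010-✓ 01-00✓ 01-01✓ 01-10✓ 010-0✓ 010-1✓ 0100-✓ 0101-✓ 011-0✓ 0110-✓ 1-000✓ 1-100✓ 1-101✓ 1-111✓ 10-00✓ 10-11 101-0✓ 101-1✓ 1010-✓ 1011-✓ 11-00✓ 11-01✓ 110-0✓ 1100-✓ 111-1✓ 1110-✓
Round 2: --100✓ --101✓ -010-✓ -1-00✓ -1-01✓ -10-0 -100-✓ -110-✓ 0--01 0-0-1 0-10-✓ 01--0 01-0-✓ 010-- 1--00 1-1-1 1-10-✓ 101-- 11-0-✓
Round 3: --10- -1-0-
PIs = {--10-, -0011, -1-0-, -10-0, 0--01, 0-0-1, 01--0, 010--, 1--00, 1-1-1, 10-11, 101--}
Coverage chart:
  m1: 0--01,0-0-1
  m3: -0011,0-0-1
  m4: --10- ←essential
  m5: --10-,0--01
  m8: -1-0-,-10-0,01--0,010--
  m9: -1-0-,0--01,0-0-1,010--
  m10: -10-0,01--0,010--
  m11: 0-0-1,010--
  m12: --10-,-1-0-,01--0
  m13: --10-,-1-0-,0--01
  m14: 01--0 ←essential
  m16: 1--00 ←essential
  m19: -0011,10-11
  m20: --10-,1--00,101--
  m21: --10-,1-1-1,101--
  m22: 101-- ←essential
  m23: 1-1-1,10-11,101--
  m24: -1-0-,-10-0,1--00
  m25: -1-0- ←essential
  m26: -10-0 ←essential
  m28: --10-,-1-0-,1--00
  m29: --10-,-1-0-,1-1-1
  m31: 1-1-1 ←essential
Essential: --10-, -1-0-, -10-0, 01--0, 1--00, 1-1-1, 101--

7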